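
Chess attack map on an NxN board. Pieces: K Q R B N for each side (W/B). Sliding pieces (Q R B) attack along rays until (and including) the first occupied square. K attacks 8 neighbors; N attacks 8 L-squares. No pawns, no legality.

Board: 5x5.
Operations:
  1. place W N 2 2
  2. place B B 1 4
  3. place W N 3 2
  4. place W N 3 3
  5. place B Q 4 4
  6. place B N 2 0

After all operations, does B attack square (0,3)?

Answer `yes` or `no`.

Op 1: place WN@(2,2)
Op 2: place BB@(1,4)
Op 3: place WN@(3,2)
Op 4: place WN@(3,3)
Op 5: place BQ@(4,4)
Op 6: place BN@(2,0)
Per-piece attacks for B:
  BB@(1,4): attacks (2,3) (3,2) (0,3) [ray(1,-1) blocked at (3,2)]
  BN@(2,0): attacks (3,2) (4,1) (1,2) (0,1)
  BQ@(4,4): attacks (4,3) (4,2) (4,1) (4,0) (3,4) (2,4) (1,4) (3,3) [ray(-1,0) blocked at (1,4); ray(-1,-1) blocked at (3,3)]
B attacks (0,3): yes

Answer: yes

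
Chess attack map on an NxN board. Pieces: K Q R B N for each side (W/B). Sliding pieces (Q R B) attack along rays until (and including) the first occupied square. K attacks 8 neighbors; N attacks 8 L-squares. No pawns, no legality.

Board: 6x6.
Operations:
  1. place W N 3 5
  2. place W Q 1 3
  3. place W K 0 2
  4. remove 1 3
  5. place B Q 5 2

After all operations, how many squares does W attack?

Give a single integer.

Answer: 9

Derivation:
Op 1: place WN@(3,5)
Op 2: place WQ@(1,3)
Op 3: place WK@(0,2)
Op 4: remove (1,3)
Op 5: place BQ@(5,2)
Per-piece attacks for W:
  WK@(0,2): attacks (0,3) (0,1) (1,2) (1,3) (1,1)
  WN@(3,5): attacks (4,3) (5,4) (2,3) (1,4)
Union (9 distinct): (0,1) (0,3) (1,1) (1,2) (1,3) (1,4) (2,3) (4,3) (5,4)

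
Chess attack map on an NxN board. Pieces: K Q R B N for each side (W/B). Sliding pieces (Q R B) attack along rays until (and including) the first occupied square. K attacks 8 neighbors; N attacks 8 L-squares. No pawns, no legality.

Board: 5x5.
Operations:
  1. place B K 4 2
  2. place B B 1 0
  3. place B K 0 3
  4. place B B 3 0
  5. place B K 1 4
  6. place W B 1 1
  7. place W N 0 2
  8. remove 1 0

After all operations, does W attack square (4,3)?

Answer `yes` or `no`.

Answer: no

Derivation:
Op 1: place BK@(4,2)
Op 2: place BB@(1,0)
Op 3: place BK@(0,3)
Op 4: place BB@(3,0)
Op 5: place BK@(1,4)
Op 6: place WB@(1,1)
Op 7: place WN@(0,2)
Op 8: remove (1,0)
Per-piece attacks for W:
  WN@(0,2): attacks (1,4) (2,3) (1,0) (2,1)
  WB@(1,1): attacks (2,2) (3,3) (4,4) (2,0) (0,2) (0,0) [ray(-1,1) blocked at (0,2)]
W attacks (4,3): no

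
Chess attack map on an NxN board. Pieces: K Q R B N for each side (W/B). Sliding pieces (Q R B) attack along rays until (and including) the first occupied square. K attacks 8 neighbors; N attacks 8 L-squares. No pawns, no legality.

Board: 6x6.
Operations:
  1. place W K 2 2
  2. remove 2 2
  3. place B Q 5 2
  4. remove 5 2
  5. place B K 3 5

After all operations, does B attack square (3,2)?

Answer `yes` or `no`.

Answer: no

Derivation:
Op 1: place WK@(2,2)
Op 2: remove (2,2)
Op 3: place BQ@(5,2)
Op 4: remove (5,2)
Op 5: place BK@(3,5)
Per-piece attacks for B:
  BK@(3,5): attacks (3,4) (4,5) (2,5) (4,4) (2,4)
B attacks (3,2): no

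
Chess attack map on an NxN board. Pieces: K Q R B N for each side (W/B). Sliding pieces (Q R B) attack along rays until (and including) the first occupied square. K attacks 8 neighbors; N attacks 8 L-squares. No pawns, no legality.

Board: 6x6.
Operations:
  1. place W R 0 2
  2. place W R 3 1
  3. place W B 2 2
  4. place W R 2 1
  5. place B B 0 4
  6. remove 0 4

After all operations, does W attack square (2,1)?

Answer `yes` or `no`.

Op 1: place WR@(0,2)
Op 2: place WR@(3,1)
Op 3: place WB@(2,2)
Op 4: place WR@(2,1)
Op 5: place BB@(0,4)
Op 6: remove (0,4)
Per-piece attacks for W:
  WR@(0,2): attacks (0,3) (0,4) (0,5) (0,1) (0,0) (1,2) (2,2) [ray(1,0) blocked at (2,2)]
  WR@(2,1): attacks (2,2) (2,0) (3,1) (1,1) (0,1) [ray(0,1) blocked at (2,2); ray(1,0) blocked at (3,1)]
  WB@(2,2): attacks (3,3) (4,4) (5,5) (3,1) (1,3) (0,4) (1,1) (0,0) [ray(1,-1) blocked at (3,1)]
  WR@(3,1): attacks (3,2) (3,3) (3,4) (3,5) (3,0) (4,1) (5,1) (2,1) [ray(-1,0) blocked at (2,1)]
W attacks (2,1): yes

Answer: yes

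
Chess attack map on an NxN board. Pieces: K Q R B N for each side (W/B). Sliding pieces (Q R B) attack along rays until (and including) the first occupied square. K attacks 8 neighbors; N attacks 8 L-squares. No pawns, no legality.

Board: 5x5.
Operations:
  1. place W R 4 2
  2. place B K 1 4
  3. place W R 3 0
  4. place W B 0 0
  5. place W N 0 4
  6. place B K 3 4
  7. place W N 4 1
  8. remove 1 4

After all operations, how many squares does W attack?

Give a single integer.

Answer: 16

Derivation:
Op 1: place WR@(4,2)
Op 2: place BK@(1,4)
Op 3: place WR@(3,0)
Op 4: place WB@(0,0)
Op 5: place WN@(0,4)
Op 6: place BK@(3,4)
Op 7: place WN@(4,1)
Op 8: remove (1,4)
Per-piece attacks for W:
  WB@(0,0): attacks (1,1) (2,2) (3,3) (4,4)
  WN@(0,4): attacks (1,2) (2,3)
  WR@(3,0): attacks (3,1) (3,2) (3,3) (3,4) (4,0) (2,0) (1,0) (0,0) [ray(0,1) blocked at (3,4); ray(-1,0) blocked at (0,0)]
  WN@(4,1): attacks (3,3) (2,2) (2,0)
  WR@(4,2): attacks (4,3) (4,4) (4,1) (3,2) (2,2) (1,2) (0,2) [ray(0,-1) blocked at (4,1)]
Union (16 distinct): (0,0) (0,2) (1,0) (1,1) (1,2) (2,0) (2,2) (2,3) (3,1) (3,2) (3,3) (3,4) (4,0) (4,1) (4,3) (4,4)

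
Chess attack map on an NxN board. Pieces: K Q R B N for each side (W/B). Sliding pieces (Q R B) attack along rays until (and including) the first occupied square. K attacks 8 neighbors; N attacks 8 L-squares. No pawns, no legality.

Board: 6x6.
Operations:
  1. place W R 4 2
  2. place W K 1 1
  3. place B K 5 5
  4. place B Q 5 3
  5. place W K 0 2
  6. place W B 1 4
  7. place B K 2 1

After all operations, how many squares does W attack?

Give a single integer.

Answer: 22

Derivation:
Op 1: place WR@(4,2)
Op 2: place WK@(1,1)
Op 3: place BK@(5,5)
Op 4: place BQ@(5,3)
Op 5: place WK@(0,2)
Op 6: place WB@(1,4)
Op 7: place BK@(2,1)
Per-piece attacks for W:
  WK@(0,2): attacks (0,3) (0,1) (1,2) (1,3) (1,1)
  WK@(1,1): attacks (1,2) (1,0) (2,1) (0,1) (2,2) (2,0) (0,2) (0,0)
  WB@(1,4): attacks (2,5) (2,3) (3,2) (4,1) (5,0) (0,5) (0,3)
  WR@(4,2): attacks (4,3) (4,4) (4,5) (4,1) (4,0) (5,2) (3,2) (2,2) (1,2) (0,2) [ray(-1,0) blocked at (0,2)]
Union (22 distinct): (0,0) (0,1) (0,2) (0,3) (0,5) (1,0) (1,1) (1,2) (1,3) (2,0) (2,1) (2,2) (2,3) (2,5) (3,2) (4,0) (4,1) (4,3) (4,4) (4,5) (5,0) (5,2)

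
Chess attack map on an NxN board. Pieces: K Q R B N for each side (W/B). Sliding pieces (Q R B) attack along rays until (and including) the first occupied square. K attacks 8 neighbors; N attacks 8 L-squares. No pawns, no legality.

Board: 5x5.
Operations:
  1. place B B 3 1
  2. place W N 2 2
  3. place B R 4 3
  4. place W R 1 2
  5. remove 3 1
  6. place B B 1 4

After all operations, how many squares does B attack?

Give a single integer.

Op 1: place BB@(3,1)
Op 2: place WN@(2,2)
Op 3: place BR@(4,3)
Op 4: place WR@(1,2)
Op 5: remove (3,1)
Op 6: place BB@(1,4)
Per-piece attacks for B:
  BB@(1,4): attacks (2,3) (3,2) (4,1) (0,3)
  BR@(4,3): attacks (4,4) (4,2) (4,1) (4,0) (3,3) (2,3) (1,3) (0,3)
Union (9 distinct): (0,3) (1,3) (2,3) (3,2) (3,3) (4,0) (4,1) (4,2) (4,4)

Answer: 9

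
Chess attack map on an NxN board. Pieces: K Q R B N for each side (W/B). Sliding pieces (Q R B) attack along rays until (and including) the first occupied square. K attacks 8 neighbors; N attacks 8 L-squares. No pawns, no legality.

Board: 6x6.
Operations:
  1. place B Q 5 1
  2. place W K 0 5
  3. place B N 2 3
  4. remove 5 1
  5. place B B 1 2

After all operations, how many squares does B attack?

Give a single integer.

Answer: 13

Derivation:
Op 1: place BQ@(5,1)
Op 2: place WK@(0,5)
Op 3: place BN@(2,3)
Op 4: remove (5,1)
Op 5: place BB@(1,2)
Per-piece attacks for B:
  BB@(1,2): attacks (2,3) (2,1) (3,0) (0,3) (0,1) [ray(1,1) blocked at (2,3)]
  BN@(2,3): attacks (3,5) (4,4) (1,5) (0,4) (3,1) (4,2) (1,1) (0,2)
Union (13 distinct): (0,1) (0,2) (0,3) (0,4) (1,1) (1,5) (2,1) (2,3) (3,0) (3,1) (3,5) (4,2) (4,4)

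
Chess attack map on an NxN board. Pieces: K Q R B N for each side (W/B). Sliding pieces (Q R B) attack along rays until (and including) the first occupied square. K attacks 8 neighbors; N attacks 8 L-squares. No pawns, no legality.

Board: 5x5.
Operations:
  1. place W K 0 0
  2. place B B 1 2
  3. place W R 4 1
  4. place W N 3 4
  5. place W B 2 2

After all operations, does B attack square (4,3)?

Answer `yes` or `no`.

Op 1: place WK@(0,0)
Op 2: place BB@(1,2)
Op 3: place WR@(4,1)
Op 4: place WN@(3,4)
Op 5: place WB@(2,2)
Per-piece attacks for B:
  BB@(1,2): attacks (2,3) (3,4) (2,1) (3,0) (0,3) (0,1) [ray(1,1) blocked at (3,4)]
B attacks (4,3): no

Answer: no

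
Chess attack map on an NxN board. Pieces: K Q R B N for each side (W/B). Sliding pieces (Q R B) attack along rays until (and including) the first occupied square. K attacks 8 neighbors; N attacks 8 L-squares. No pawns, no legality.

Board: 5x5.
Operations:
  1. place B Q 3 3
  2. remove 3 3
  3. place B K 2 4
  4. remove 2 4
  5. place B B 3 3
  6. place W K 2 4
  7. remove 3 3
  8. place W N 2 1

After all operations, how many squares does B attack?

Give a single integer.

Answer: 0

Derivation:
Op 1: place BQ@(3,3)
Op 2: remove (3,3)
Op 3: place BK@(2,4)
Op 4: remove (2,4)
Op 5: place BB@(3,3)
Op 6: place WK@(2,4)
Op 7: remove (3,3)
Op 8: place WN@(2,1)
Per-piece attacks for B:
Union (0 distinct): (none)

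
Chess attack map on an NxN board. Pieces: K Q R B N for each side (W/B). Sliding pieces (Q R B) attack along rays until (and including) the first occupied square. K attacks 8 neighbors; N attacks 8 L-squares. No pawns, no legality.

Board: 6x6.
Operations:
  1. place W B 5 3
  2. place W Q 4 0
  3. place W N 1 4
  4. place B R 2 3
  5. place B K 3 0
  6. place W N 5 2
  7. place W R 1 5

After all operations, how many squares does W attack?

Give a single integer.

Answer: 21

Derivation:
Op 1: place WB@(5,3)
Op 2: place WQ@(4,0)
Op 3: place WN@(1,4)
Op 4: place BR@(2,3)
Op 5: place BK@(3,0)
Op 6: place WN@(5,2)
Op 7: place WR@(1,5)
Per-piece attacks for W:
  WN@(1,4): attacks (3,5) (2,2) (3,3) (0,2)
  WR@(1,5): attacks (1,4) (2,5) (3,5) (4,5) (5,5) (0,5) [ray(0,-1) blocked at (1,4)]
  WQ@(4,0): attacks (4,1) (4,2) (4,3) (4,4) (4,5) (5,0) (3,0) (5,1) (3,1) (2,2) (1,3) (0,4) [ray(-1,0) blocked at (3,0)]
  WN@(5,2): attacks (4,4) (3,3) (4,0) (3,1)
  WB@(5,3): attacks (4,4) (3,5) (4,2) (3,1) (2,0)
Union (21 distinct): (0,2) (0,4) (0,5) (1,3) (1,4) (2,0) (2,2) (2,5) (3,0) (3,1) (3,3) (3,5) (4,0) (4,1) (4,2) (4,3) (4,4) (4,5) (5,0) (5,1) (5,5)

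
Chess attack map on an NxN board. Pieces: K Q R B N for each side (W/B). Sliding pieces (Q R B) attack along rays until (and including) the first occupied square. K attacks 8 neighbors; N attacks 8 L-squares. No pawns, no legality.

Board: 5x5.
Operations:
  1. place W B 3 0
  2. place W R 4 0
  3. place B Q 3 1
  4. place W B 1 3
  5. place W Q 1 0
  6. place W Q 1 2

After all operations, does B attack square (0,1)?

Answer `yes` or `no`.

Op 1: place WB@(3,0)
Op 2: place WR@(4,0)
Op 3: place BQ@(3,1)
Op 4: place WB@(1,3)
Op 5: place WQ@(1,0)
Op 6: place WQ@(1,2)
Per-piece attacks for B:
  BQ@(3,1): attacks (3,2) (3,3) (3,4) (3,0) (4,1) (2,1) (1,1) (0,1) (4,2) (4,0) (2,2) (1,3) (2,0) [ray(0,-1) blocked at (3,0); ray(1,-1) blocked at (4,0); ray(-1,1) blocked at (1,3)]
B attacks (0,1): yes

Answer: yes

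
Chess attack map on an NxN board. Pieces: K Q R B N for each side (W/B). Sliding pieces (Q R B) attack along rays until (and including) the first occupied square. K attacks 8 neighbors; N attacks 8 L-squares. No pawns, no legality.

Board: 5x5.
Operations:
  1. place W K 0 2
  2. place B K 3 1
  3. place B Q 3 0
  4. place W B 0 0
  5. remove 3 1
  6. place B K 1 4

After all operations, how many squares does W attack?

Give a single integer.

Answer: 8

Derivation:
Op 1: place WK@(0,2)
Op 2: place BK@(3,1)
Op 3: place BQ@(3,0)
Op 4: place WB@(0,0)
Op 5: remove (3,1)
Op 6: place BK@(1,4)
Per-piece attacks for W:
  WB@(0,0): attacks (1,1) (2,2) (3,3) (4,4)
  WK@(0,2): attacks (0,3) (0,1) (1,2) (1,3) (1,1)
Union (8 distinct): (0,1) (0,3) (1,1) (1,2) (1,3) (2,2) (3,3) (4,4)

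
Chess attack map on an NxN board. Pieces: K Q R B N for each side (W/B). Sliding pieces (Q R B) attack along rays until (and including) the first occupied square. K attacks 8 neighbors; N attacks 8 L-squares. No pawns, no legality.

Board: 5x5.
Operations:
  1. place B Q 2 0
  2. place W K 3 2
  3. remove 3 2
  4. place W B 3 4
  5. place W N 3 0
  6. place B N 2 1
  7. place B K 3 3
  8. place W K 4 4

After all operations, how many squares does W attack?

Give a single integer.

Answer: 9

Derivation:
Op 1: place BQ@(2,0)
Op 2: place WK@(3,2)
Op 3: remove (3,2)
Op 4: place WB@(3,4)
Op 5: place WN@(3,0)
Op 6: place BN@(2,1)
Op 7: place BK@(3,3)
Op 8: place WK@(4,4)
Per-piece attacks for W:
  WN@(3,0): attacks (4,2) (2,2) (1,1)
  WB@(3,4): attacks (4,3) (2,3) (1,2) (0,1)
  WK@(4,4): attacks (4,3) (3,4) (3,3)
Union (9 distinct): (0,1) (1,1) (1,2) (2,2) (2,3) (3,3) (3,4) (4,2) (4,3)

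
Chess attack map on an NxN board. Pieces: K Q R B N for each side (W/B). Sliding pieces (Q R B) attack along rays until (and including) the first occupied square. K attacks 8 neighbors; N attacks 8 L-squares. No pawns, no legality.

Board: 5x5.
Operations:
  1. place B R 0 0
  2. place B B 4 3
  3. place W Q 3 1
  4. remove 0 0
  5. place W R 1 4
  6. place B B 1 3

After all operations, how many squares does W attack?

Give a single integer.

Answer: 16

Derivation:
Op 1: place BR@(0,0)
Op 2: place BB@(4,3)
Op 3: place WQ@(3,1)
Op 4: remove (0,0)
Op 5: place WR@(1,4)
Op 6: place BB@(1,3)
Per-piece attacks for W:
  WR@(1,4): attacks (1,3) (2,4) (3,4) (4,4) (0,4) [ray(0,-1) blocked at (1,3)]
  WQ@(3,1): attacks (3,2) (3,3) (3,4) (3,0) (4,1) (2,1) (1,1) (0,1) (4,2) (4,0) (2,2) (1,3) (2,0) [ray(-1,1) blocked at (1,3)]
Union (16 distinct): (0,1) (0,4) (1,1) (1,3) (2,0) (2,1) (2,2) (2,4) (3,0) (3,2) (3,3) (3,4) (4,0) (4,1) (4,2) (4,4)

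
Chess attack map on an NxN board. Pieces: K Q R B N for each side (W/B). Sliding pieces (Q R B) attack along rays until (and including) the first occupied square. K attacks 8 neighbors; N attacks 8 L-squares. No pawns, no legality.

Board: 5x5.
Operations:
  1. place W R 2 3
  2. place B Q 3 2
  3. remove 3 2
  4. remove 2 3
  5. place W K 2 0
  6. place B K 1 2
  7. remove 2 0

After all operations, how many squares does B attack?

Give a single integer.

Op 1: place WR@(2,3)
Op 2: place BQ@(3,2)
Op 3: remove (3,2)
Op 4: remove (2,3)
Op 5: place WK@(2,0)
Op 6: place BK@(1,2)
Op 7: remove (2,0)
Per-piece attacks for B:
  BK@(1,2): attacks (1,3) (1,1) (2,2) (0,2) (2,3) (2,1) (0,3) (0,1)
Union (8 distinct): (0,1) (0,2) (0,3) (1,1) (1,3) (2,1) (2,2) (2,3)

Answer: 8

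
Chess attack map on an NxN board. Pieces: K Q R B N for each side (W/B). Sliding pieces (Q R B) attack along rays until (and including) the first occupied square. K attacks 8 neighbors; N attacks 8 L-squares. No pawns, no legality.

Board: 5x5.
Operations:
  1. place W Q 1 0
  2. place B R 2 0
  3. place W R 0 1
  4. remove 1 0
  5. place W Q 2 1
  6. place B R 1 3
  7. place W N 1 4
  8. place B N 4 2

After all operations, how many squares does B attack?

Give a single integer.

Answer: 13

Derivation:
Op 1: place WQ@(1,0)
Op 2: place BR@(2,0)
Op 3: place WR@(0,1)
Op 4: remove (1,0)
Op 5: place WQ@(2,1)
Op 6: place BR@(1,3)
Op 7: place WN@(1,4)
Op 8: place BN@(4,2)
Per-piece attacks for B:
  BR@(1,3): attacks (1,4) (1,2) (1,1) (1,0) (2,3) (3,3) (4,3) (0,3) [ray(0,1) blocked at (1,4)]
  BR@(2,0): attacks (2,1) (3,0) (4,0) (1,0) (0,0) [ray(0,1) blocked at (2,1)]
  BN@(4,2): attacks (3,4) (2,3) (3,0) (2,1)
Union (13 distinct): (0,0) (0,3) (1,0) (1,1) (1,2) (1,4) (2,1) (2,3) (3,0) (3,3) (3,4) (4,0) (4,3)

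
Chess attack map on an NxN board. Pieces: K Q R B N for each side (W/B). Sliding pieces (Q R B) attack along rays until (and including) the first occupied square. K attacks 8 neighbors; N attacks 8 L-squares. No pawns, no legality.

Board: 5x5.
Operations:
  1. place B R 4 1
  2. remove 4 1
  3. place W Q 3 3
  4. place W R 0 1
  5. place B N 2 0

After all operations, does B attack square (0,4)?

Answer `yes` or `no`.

Answer: no

Derivation:
Op 1: place BR@(4,1)
Op 2: remove (4,1)
Op 3: place WQ@(3,3)
Op 4: place WR@(0,1)
Op 5: place BN@(2,0)
Per-piece attacks for B:
  BN@(2,0): attacks (3,2) (4,1) (1,2) (0,1)
B attacks (0,4): no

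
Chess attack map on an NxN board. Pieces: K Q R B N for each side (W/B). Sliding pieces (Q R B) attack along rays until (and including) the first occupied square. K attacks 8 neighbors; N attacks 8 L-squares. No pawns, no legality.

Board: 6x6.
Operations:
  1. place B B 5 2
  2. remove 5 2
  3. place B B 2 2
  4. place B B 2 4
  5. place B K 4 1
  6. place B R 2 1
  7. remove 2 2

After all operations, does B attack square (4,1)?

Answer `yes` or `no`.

Op 1: place BB@(5,2)
Op 2: remove (5,2)
Op 3: place BB@(2,2)
Op 4: place BB@(2,4)
Op 5: place BK@(4,1)
Op 6: place BR@(2,1)
Op 7: remove (2,2)
Per-piece attacks for B:
  BR@(2,1): attacks (2,2) (2,3) (2,4) (2,0) (3,1) (4,1) (1,1) (0,1) [ray(0,1) blocked at (2,4); ray(1,0) blocked at (4,1)]
  BB@(2,4): attacks (3,5) (3,3) (4,2) (5,1) (1,5) (1,3) (0,2)
  BK@(4,1): attacks (4,2) (4,0) (5,1) (3,1) (5,2) (5,0) (3,2) (3,0)
B attacks (4,1): yes

Answer: yes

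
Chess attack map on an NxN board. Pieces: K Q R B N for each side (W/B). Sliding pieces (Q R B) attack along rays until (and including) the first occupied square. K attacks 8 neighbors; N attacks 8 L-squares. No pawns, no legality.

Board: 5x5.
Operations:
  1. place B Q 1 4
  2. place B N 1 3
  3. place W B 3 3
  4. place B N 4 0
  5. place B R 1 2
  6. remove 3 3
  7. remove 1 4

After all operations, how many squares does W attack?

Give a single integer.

Answer: 0

Derivation:
Op 1: place BQ@(1,4)
Op 2: place BN@(1,3)
Op 3: place WB@(3,3)
Op 4: place BN@(4,0)
Op 5: place BR@(1,2)
Op 6: remove (3,3)
Op 7: remove (1,4)
Per-piece attacks for W:
Union (0 distinct): (none)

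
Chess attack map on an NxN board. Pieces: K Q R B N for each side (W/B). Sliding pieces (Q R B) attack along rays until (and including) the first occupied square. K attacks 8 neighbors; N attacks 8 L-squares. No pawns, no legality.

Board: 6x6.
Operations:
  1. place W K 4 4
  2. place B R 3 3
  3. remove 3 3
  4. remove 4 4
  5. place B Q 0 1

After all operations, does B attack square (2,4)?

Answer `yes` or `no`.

Answer: no

Derivation:
Op 1: place WK@(4,4)
Op 2: place BR@(3,3)
Op 3: remove (3,3)
Op 4: remove (4,4)
Op 5: place BQ@(0,1)
Per-piece attacks for B:
  BQ@(0,1): attacks (0,2) (0,3) (0,4) (0,5) (0,0) (1,1) (2,1) (3,1) (4,1) (5,1) (1,2) (2,3) (3,4) (4,5) (1,0)
B attacks (2,4): no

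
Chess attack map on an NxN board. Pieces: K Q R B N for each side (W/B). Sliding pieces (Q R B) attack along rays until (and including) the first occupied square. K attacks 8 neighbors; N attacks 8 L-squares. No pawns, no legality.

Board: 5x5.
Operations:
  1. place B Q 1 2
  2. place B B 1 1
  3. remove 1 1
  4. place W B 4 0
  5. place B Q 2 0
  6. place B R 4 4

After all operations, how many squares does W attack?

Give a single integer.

Op 1: place BQ@(1,2)
Op 2: place BB@(1,1)
Op 3: remove (1,1)
Op 4: place WB@(4,0)
Op 5: place BQ@(2,0)
Op 6: place BR@(4,4)
Per-piece attacks for W:
  WB@(4,0): attacks (3,1) (2,2) (1,3) (0,4)
Union (4 distinct): (0,4) (1,3) (2,2) (3,1)

Answer: 4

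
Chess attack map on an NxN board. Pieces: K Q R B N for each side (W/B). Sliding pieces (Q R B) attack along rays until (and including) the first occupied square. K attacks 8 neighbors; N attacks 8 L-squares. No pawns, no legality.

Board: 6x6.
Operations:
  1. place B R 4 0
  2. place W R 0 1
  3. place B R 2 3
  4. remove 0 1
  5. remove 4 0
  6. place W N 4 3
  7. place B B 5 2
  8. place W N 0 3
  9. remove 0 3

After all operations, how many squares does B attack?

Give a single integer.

Answer: 11

Derivation:
Op 1: place BR@(4,0)
Op 2: place WR@(0,1)
Op 3: place BR@(2,3)
Op 4: remove (0,1)
Op 5: remove (4,0)
Op 6: place WN@(4,3)
Op 7: place BB@(5,2)
Op 8: place WN@(0,3)
Op 9: remove (0,3)
Per-piece attacks for B:
  BR@(2,3): attacks (2,4) (2,5) (2,2) (2,1) (2,0) (3,3) (4,3) (1,3) (0,3) [ray(1,0) blocked at (4,3)]
  BB@(5,2): attacks (4,3) (4,1) (3,0) [ray(-1,1) blocked at (4,3)]
Union (11 distinct): (0,3) (1,3) (2,0) (2,1) (2,2) (2,4) (2,5) (3,0) (3,3) (4,1) (4,3)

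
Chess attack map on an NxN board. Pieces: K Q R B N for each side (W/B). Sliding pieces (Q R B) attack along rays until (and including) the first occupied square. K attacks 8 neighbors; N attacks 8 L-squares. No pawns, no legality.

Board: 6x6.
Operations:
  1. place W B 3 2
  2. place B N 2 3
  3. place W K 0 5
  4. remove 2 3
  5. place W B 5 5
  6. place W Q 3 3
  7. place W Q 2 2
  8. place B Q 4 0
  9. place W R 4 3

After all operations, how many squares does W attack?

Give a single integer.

Answer: 32

Derivation:
Op 1: place WB@(3,2)
Op 2: place BN@(2,3)
Op 3: place WK@(0,5)
Op 4: remove (2,3)
Op 5: place WB@(5,5)
Op 6: place WQ@(3,3)
Op 7: place WQ@(2,2)
Op 8: place BQ@(4,0)
Op 9: place WR@(4,3)
Per-piece attacks for W:
  WK@(0,5): attacks (0,4) (1,5) (1,4)
  WQ@(2,2): attacks (2,3) (2,4) (2,5) (2,1) (2,0) (3,2) (1,2) (0,2) (3,3) (3,1) (4,0) (1,3) (0,4) (1,1) (0,0) [ray(1,0) blocked at (3,2); ray(1,1) blocked at (3,3); ray(1,-1) blocked at (4,0)]
  WB@(3,2): attacks (4,3) (4,1) (5,0) (2,3) (1,4) (0,5) (2,1) (1,0) [ray(1,1) blocked at (4,3); ray(-1,1) blocked at (0,5)]
  WQ@(3,3): attacks (3,4) (3,5) (3,2) (4,3) (2,3) (1,3) (0,3) (4,4) (5,5) (4,2) (5,1) (2,4) (1,5) (2,2) [ray(0,-1) blocked at (3,2); ray(1,0) blocked at (4,3); ray(1,1) blocked at (5,5); ray(-1,-1) blocked at (2,2)]
  WR@(4,3): attacks (4,4) (4,5) (4,2) (4,1) (4,0) (5,3) (3,3) [ray(0,-1) blocked at (4,0); ray(-1,0) blocked at (3,3)]
  WB@(5,5): attacks (4,4) (3,3) [ray(-1,-1) blocked at (3,3)]
Union (32 distinct): (0,0) (0,2) (0,3) (0,4) (0,5) (1,0) (1,1) (1,2) (1,3) (1,4) (1,5) (2,0) (2,1) (2,2) (2,3) (2,4) (2,5) (3,1) (3,2) (3,3) (3,4) (3,5) (4,0) (4,1) (4,2) (4,3) (4,4) (4,5) (5,0) (5,1) (5,3) (5,5)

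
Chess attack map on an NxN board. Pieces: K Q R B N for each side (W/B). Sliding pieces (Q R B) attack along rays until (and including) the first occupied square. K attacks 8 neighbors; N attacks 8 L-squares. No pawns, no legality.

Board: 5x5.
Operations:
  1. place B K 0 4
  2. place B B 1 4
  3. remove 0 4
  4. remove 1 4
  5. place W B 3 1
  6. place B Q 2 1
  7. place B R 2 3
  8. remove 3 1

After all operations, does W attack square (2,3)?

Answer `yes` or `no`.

Op 1: place BK@(0,4)
Op 2: place BB@(1,4)
Op 3: remove (0,4)
Op 4: remove (1,4)
Op 5: place WB@(3,1)
Op 6: place BQ@(2,1)
Op 7: place BR@(2,3)
Op 8: remove (3,1)
Per-piece attacks for W:
W attacks (2,3): no

Answer: no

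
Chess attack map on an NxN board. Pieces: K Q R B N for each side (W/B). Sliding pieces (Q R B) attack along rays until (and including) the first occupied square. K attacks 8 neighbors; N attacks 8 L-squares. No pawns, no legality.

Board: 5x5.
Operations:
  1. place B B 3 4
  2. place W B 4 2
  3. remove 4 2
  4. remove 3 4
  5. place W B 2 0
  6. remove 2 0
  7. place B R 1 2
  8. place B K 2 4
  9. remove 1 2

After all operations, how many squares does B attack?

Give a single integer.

Op 1: place BB@(3,4)
Op 2: place WB@(4,2)
Op 3: remove (4,2)
Op 4: remove (3,4)
Op 5: place WB@(2,0)
Op 6: remove (2,0)
Op 7: place BR@(1,2)
Op 8: place BK@(2,4)
Op 9: remove (1,2)
Per-piece attacks for B:
  BK@(2,4): attacks (2,3) (3,4) (1,4) (3,3) (1,3)
Union (5 distinct): (1,3) (1,4) (2,3) (3,3) (3,4)

Answer: 5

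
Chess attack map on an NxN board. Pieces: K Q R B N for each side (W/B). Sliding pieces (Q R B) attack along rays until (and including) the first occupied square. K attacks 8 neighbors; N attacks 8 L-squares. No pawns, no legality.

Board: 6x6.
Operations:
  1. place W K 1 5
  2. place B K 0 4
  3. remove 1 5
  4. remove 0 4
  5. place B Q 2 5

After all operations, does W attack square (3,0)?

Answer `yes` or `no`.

Answer: no

Derivation:
Op 1: place WK@(1,5)
Op 2: place BK@(0,4)
Op 3: remove (1,5)
Op 4: remove (0,4)
Op 5: place BQ@(2,5)
Per-piece attacks for W:
W attacks (3,0): no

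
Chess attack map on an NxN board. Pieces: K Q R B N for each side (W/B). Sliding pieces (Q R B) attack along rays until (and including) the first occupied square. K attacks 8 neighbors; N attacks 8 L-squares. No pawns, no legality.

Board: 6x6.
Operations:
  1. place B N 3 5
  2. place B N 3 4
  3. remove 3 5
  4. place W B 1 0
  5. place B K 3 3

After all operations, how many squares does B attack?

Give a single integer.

Answer: 12

Derivation:
Op 1: place BN@(3,5)
Op 2: place BN@(3,4)
Op 3: remove (3,5)
Op 4: place WB@(1,0)
Op 5: place BK@(3,3)
Per-piece attacks for B:
  BK@(3,3): attacks (3,4) (3,2) (4,3) (2,3) (4,4) (4,2) (2,4) (2,2)
  BN@(3,4): attacks (5,5) (1,5) (4,2) (5,3) (2,2) (1,3)
Union (12 distinct): (1,3) (1,5) (2,2) (2,3) (2,4) (3,2) (3,4) (4,2) (4,3) (4,4) (5,3) (5,5)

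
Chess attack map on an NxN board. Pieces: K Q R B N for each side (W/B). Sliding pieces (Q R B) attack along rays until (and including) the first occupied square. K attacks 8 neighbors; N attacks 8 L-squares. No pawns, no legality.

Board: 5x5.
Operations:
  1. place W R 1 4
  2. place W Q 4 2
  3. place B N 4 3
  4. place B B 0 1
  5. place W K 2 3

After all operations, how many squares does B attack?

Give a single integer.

Answer: 6

Derivation:
Op 1: place WR@(1,4)
Op 2: place WQ@(4,2)
Op 3: place BN@(4,3)
Op 4: place BB@(0,1)
Op 5: place WK@(2,3)
Per-piece attacks for B:
  BB@(0,1): attacks (1,2) (2,3) (1,0) [ray(1,1) blocked at (2,3)]
  BN@(4,3): attacks (2,4) (3,1) (2,2)
Union (6 distinct): (1,0) (1,2) (2,2) (2,3) (2,4) (3,1)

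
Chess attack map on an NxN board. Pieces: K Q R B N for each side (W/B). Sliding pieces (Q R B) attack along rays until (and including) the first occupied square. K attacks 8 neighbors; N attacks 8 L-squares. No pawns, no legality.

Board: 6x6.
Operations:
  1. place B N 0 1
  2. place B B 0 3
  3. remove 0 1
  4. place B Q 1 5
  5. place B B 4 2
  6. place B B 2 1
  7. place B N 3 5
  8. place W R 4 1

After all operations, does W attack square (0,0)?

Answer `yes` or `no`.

Op 1: place BN@(0,1)
Op 2: place BB@(0,3)
Op 3: remove (0,1)
Op 4: place BQ@(1,5)
Op 5: place BB@(4,2)
Op 6: place BB@(2,1)
Op 7: place BN@(3,5)
Op 8: place WR@(4,1)
Per-piece attacks for W:
  WR@(4,1): attacks (4,2) (4,0) (5,1) (3,1) (2,1) [ray(0,1) blocked at (4,2); ray(-1,0) blocked at (2,1)]
W attacks (0,0): no

Answer: no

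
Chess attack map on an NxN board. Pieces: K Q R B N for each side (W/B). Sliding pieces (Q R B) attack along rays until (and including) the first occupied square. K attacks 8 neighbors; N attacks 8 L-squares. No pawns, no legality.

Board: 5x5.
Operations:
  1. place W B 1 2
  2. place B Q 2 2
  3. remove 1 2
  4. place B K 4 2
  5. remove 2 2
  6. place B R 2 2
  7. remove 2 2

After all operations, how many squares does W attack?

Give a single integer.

Op 1: place WB@(1,2)
Op 2: place BQ@(2,2)
Op 3: remove (1,2)
Op 4: place BK@(4,2)
Op 5: remove (2,2)
Op 6: place BR@(2,2)
Op 7: remove (2,2)
Per-piece attacks for W:
Union (0 distinct): (none)

Answer: 0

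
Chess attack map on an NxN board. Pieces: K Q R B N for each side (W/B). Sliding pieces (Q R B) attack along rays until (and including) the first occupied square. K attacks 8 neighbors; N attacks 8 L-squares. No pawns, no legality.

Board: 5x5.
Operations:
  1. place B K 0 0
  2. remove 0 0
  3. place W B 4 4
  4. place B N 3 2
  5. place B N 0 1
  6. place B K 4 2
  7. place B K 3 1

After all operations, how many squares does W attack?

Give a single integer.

Answer: 4

Derivation:
Op 1: place BK@(0,0)
Op 2: remove (0,0)
Op 3: place WB@(4,4)
Op 4: place BN@(3,2)
Op 5: place BN@(0,1)
Op 6: place BK@(4,2)
Op 7: place BK@(3,1)
Per-piece attacks for W:
  WB@(4,4): attacks (3,3) (2,2) (1,1) (0,0)
Union (4 distinct): (0,0) (1,1) (2,2) (3,3)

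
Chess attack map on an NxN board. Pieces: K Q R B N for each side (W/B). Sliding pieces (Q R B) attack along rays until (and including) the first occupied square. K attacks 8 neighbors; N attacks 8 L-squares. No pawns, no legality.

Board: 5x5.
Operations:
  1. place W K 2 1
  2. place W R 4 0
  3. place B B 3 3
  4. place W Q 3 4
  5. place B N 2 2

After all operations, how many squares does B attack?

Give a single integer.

Answer: 12

Derivation:
Op 1: place WK@(2,1)
Op 2: place WR@(4,0)
Op 3: place BB@(3,3)
Op 4: place WQ@(3,4)
Op 5: place BN@(2,2)
Per-piece attacks for B:
  BN@(2,2): attacks (3,4) (4,3) (1,4) (0,3) (3,0) (4,1) (1,0) (0,1)
  BB@(3,3): attacks (4,4) (4,2) (2,4) (2,2) [ray(-1,-1) blocked at (2,2)]
Union (12 distinct): (0,1) (0,3) (1,0) (1,4) (2,2) (2,4) (3,0) (3,4) (4,1) (4,2) (4,3) (4,4)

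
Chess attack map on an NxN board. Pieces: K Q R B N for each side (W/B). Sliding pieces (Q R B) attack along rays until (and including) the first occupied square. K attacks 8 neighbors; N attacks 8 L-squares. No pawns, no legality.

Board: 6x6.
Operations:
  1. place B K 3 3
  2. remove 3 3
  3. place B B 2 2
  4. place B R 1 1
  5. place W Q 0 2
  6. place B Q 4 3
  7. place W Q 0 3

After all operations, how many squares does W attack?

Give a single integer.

Op 1: place BK@(3,3)
Op 2: remove (3,3)
Op 3: place BB@(2,2)
Op 4: place BR@(1,1)
Op 5: place WQ@(0,2)
Op 6: place BQ@(4,3)
Op 7: place WQ@(0,3)
Per-piece attacks for W:
  WQ@(0,2): attacks (0,3) (0,1) (0,0) (1,2) (2,2) (1,3) (2,4) (3,5) (1,1) [ray(0,1) blocked at (0,3); ray(1,0) blocked at (2,2); ray(1,-1) blocked at (1,1)]
  WQ@(0,3): attacks (0,4) (0,5) (0,2) (1,3) (2,3) (3,3) (4,3) (1,4) (2,5) (1,2) (2,1) (3,0) [ray(0,-1) blocked at (0,2); ray(1,0) blocked at (4,3)]
Union (19 distinct): (0,0) (0,1) (0,2) (0,3) (0,4) (0,5) (1,1) (1,2) (1,3) (1,4) (2,1) (2,2) (2,3) (2,4) (2,5) (3,0) (3,3) (3,5) (4,3)

Answer: 19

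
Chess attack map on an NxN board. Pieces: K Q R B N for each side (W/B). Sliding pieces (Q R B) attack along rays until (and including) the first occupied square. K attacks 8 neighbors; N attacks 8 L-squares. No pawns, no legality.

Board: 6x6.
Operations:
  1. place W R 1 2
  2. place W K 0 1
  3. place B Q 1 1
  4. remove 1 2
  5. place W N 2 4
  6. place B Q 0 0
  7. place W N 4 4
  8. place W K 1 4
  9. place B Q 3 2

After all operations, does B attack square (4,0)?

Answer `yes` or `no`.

Op 1: place WR@(1,2)
Op 2: place WK@(0,1)
Op 3: place BQ@(1,1)
Op 4: remove (1,2)
Op 5: place WN@(2,4)
Op 6: place BQ@(0,0)
Op 7: place WN@(4,4)
Op 8: place WK@(1,4)
Op 9: place BQ@(3,2)
Per-piece attacks for B:
  BQ@(0,0): attacks (0,1) (1,0) (2,0) (3,0) (4,0) (5,0) (1,1) [ray(0,1) blocked at (0,1); ray(1,1) blocked at (1,1)]
  BQ@(1,1): attacks (1,2) (1,3) (1,4) (1,0) (2,1) (3,1) (4,1) (5,1) (0,1) (2,2) (3,3) (4,4) (2,0) (0,2) (0,0) [ray(0,1) blocked at (1,4); ray(-1,0) blocked at (0,1); ray(1,1) blocked at (4,4); ray(-1,-1) blocked at (0,0)]
  BQ@(3,2): attacks (3,3) (3,4) (3,5) (3,1) (3,0) (4,2) (5,2) (2,2) (1,2) (0,2) (4,3) (5,4) (4,1) (5,0) (2,3) (1,4) (2,1) (1,0) [ray(-1,1) blocked at (1,4)]
B attacks (4,0): yes

Answer: yes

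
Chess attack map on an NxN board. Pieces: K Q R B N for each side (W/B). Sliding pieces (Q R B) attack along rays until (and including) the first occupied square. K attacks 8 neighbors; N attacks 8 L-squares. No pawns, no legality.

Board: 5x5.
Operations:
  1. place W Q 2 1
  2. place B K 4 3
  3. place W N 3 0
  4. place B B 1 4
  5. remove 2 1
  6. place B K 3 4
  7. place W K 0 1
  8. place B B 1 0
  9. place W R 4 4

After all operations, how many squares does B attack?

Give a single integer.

Answer: 12

Derivation:
Op 1: place WQ@(2,1)
Op 2: place BK@(4,3)
Op 3: place WN@(3,0)
Op 4: place BB@(1,4)
Op 5: remove (2,1)
Op 6: place BK@(3,4)
Op 7: place WK@(0,1)
Op 8: place BB@(1,0)
Op 9: place WR@(4,4)
Per-piece attacks for B:
  BB@(1,0): attacks (2,1) (3,2) (4,3) (0,1) [ray(1,1) blocked at (4,3); ray(-1,1) blocked at (0,1)]
  BB@(1,4): attacks (2,3) (3,2) (4,1) (0,3)
  BK@(3,4): attacks (3,3) (4,4) (2,4) (4,3) (2,3)
  BK@(4,3): attacks (4,4) (4,2) (3,3) (3,4) (3,2)
Union (12 distinct): (0,1) (0,3) (2,1) (2,3) (2,4) (3,2) (3,3) (3,4) (4,1) (4,2) (4,3) (4,4)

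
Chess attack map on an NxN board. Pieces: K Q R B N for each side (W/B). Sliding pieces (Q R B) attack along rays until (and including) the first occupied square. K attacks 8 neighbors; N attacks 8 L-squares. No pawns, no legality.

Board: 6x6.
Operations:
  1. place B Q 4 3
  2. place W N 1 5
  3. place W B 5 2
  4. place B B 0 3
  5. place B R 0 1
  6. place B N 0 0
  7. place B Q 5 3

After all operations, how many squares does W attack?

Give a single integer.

Answer: 6

Derivation:
Op 1: place BQ@(4,3)
Op 2: place WN@(1,5)
Op 3: place WB@(5,2)
Op 4: place BB@(0,3)
Op 5: place BR@(0,1)
Op 6: place BN@(0,0)
Op 7: place BQ@(5,3)
Per-piece attacks for W:
  WN@(1,5): attacks (2,3) (3,4) (0,3)
  WB@(5,2): attacks (4,3) (4,1) (3,0) [ray(-1,1) blocked at (4,3)]
Union (6 distinct): (0,3) (2,3) (3,0) (3,4) (4,1) (4,3)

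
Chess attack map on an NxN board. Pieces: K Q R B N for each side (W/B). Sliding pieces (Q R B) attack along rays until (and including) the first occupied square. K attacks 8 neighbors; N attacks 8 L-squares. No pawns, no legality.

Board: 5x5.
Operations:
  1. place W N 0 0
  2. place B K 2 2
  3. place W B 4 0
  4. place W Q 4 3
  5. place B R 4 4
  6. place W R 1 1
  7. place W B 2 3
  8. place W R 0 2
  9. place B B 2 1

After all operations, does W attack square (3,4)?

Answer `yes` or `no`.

Op 1: place WN@(0,0)
Op 2: place BK@(2,2)
Op 3: place WB@(4,0)
Op 4: place WQ@(4,3)
Op 5: place BR@(4,4)
Op 6: place WR@(1,1)
Op 7: place WB@(2,3)
Op 8: place WR@(0,2)
Op 9: place BB@(2,1)
Per-piece attacks for W:
  WN@(0,0): attacks (1,2) (2,1)
  WR@(0,2): attacks (0,3) (0,4) (0,1) (0,0) (1,2) (2,2) [ray(0,-1) blocked at (0,0); ray(1,0) blocked at (2,2)]
  WR@(1,1): attacks (1,2) (1,3) (1,4) (1,0) (2,1) (0,1) [ray(1,0) blocked at (2,1)]
  WB@(2,3): attacks (3,4) (3,2) (4,1) (1,4) (1,2) (0,1)
  WB@(4,0): attacks (3,1) (2,2) [ray(-1,1) blocked at (2,2)]
  WQ@(4,3): attacks (4,4) (4,2) (4,1) (4,0) (3,3) (2,3) (3,4) (3,2) (2,1) [ray(0,1) blocked at (4,4); ray(0,-1) blocked at (4,0); ray(-1,0) blocked at (2,3); ray(-1,-1) blocked at (2,1)]
W attacks (3,4): yes

Answer: yes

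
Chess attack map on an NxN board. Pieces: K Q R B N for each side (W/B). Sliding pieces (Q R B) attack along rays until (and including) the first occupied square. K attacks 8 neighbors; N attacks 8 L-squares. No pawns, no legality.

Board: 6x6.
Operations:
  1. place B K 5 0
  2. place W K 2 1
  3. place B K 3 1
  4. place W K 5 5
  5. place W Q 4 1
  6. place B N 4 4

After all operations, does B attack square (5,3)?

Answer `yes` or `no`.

Answer: no

Derivation:
Op 1: place BK@(5,0)
Op 2: place WK@(2,1)
Op 3: place BK@(3,1)
Op 4: place WK@(5,5)
Op 5: place WQ@(4,1)
Op 6: place BN@(4,4)
Per-piece attacks for B:
  BK@(3,1): attacks (3,2) (3,0) (4,1) (2,1) (4,2) (4,0) (2,2) (2,0)
  BN@(4,4): attacks (2,5) (5,2) (3,2) (2,3)
  BK@(5,0): attacks (5,1) (4,0) (4,1)
B attacks (5,3): no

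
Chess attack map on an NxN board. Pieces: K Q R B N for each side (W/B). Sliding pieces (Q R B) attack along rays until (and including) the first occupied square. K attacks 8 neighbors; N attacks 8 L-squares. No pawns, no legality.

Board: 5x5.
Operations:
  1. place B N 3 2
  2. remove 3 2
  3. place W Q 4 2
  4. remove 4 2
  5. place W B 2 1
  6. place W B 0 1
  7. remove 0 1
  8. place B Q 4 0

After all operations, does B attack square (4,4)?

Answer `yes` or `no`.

Op 1: place BN@(3,2)
Op 2: remove (3,2)
Op 3: place WQ@(4,2)
Op 4: remove (4,2)
Op 5: place WB@(2,1)
Op 6: place WB@(0,1)
Op 7: remove (0,1)
Op 8: place BQ@(4,0)
Per-piece attacks for B:
  BQ@(4,0): attacks (4,1) (4,2) (4,3) (4,4) (3,0) (2,0) (1,0) (0,0) (3,1) (2,2) (1,3) (0,4)
B attacks (4,4): yes

Answer: yes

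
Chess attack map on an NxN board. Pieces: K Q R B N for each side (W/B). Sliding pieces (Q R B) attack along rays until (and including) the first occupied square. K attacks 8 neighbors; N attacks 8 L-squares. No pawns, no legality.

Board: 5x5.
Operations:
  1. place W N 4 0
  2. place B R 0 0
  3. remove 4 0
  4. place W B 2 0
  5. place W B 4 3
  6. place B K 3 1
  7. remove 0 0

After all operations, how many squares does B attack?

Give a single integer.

Op 1: place WN@(4,0)
Op 2: place BR@(0,0)
Op 3: remove (4,0)
Op 4: place WB@(2,0)
Op 5: place WB@(4,3)
Op 6: place BK@(3,1)
Op 7: remove (0,0)
Per-piece attacks for B:
  BK@(3,1): attacks (3,2) (3,0) (4,1) (2,1) (4,2) (4,0) (2,2) (2,0)
Union (8 distinct): (2,0) (2,1) (2,2) (3,0) (3,2) (4,0) (4,1) (4,2)

Answer: 8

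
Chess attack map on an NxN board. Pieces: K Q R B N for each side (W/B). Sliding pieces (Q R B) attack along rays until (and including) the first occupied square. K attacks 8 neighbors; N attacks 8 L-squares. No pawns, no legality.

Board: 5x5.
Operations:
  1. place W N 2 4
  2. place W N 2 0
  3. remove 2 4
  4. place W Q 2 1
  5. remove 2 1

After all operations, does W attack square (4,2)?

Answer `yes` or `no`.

Op 1: place WN@(2,4)
Op 2: place WN@(2,0)
Op 3: remove (2,4)
Op 4: place WQ@(2,1)
Op 5: remove (2,1)
Per-piece attacks for W:
  WN@(2,0): attacks (3,2) (4,1) (1,2) (0,1)
W attacks (4,2): no

Answer: no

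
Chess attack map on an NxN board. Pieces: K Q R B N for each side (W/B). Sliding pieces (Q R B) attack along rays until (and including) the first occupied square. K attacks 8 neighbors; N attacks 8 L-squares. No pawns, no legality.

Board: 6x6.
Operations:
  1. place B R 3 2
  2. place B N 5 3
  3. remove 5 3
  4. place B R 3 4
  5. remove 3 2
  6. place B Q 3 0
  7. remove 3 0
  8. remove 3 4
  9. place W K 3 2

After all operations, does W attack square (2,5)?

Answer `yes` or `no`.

Answer: no

Derivation:
Op 1: place BR@(3,2)
Op 2: place BN@(5,3)
Op 3: remove (5,3)
Op 4: place BR@(3,4)
Op 5: remove (3,2)
Op 6: place BQ@(3,0)
Op 7: remove (3,0)
Op 8: remove (3,4)
Op 9: place WK@(3,2)
Per-piece attacks for W:
  WK@(3,2): attacks (3,3) (3,1) (4,2) (2,2) (4,3) (4,1) (2,3) (2,1)
W attacks (2,5): no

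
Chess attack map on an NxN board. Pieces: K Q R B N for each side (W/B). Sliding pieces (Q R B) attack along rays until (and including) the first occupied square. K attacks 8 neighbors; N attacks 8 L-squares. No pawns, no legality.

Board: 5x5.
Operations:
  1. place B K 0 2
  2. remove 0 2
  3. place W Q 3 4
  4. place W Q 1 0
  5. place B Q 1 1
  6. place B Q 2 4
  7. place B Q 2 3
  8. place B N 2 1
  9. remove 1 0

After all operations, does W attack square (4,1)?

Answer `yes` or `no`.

Op 1: place BK@(0,2)
Op 2: remove (0,2)
Op 3: place WQ@(3,4)
Op 4: place WQ@(1,0)
Op 5: place BQ@(1,1)
Op 6: place BQ@(2,4)
Op 7: place BQ@(2,3)
Op 8: place BN@(2,1)
Op 9: remove (1,0)
Per-piece attacks for W:
  WQ@(3,4): attacks (3,3) (3,2) (3,1) (3,0) (4,4) (2,4) (4,3) (2,3) [ray(-1,0) blocked at (2,4); ray(-1,-1) blocked at (2,3)]
W attacks (4,1): no

Answer: no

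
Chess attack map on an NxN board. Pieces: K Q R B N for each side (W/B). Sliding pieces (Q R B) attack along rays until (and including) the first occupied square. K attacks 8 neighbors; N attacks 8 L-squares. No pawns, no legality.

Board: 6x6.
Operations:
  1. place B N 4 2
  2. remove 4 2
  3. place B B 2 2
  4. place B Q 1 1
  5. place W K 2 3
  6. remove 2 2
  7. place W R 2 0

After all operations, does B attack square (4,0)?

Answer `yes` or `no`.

Answer: no

Derivation:
Op 1: place BN@(4,2)
Op 2: remove (4,2)
Op 3: place BB@(2,2)
Op 4: place BQ@(1,1)
Op 5: place WK@(2,3)
Op 6: remove (2,2)
Op 7: place WR@(2,0)
Per-piece attacks for B:
  BQ@(1,1): attacks (1,2) (1,3) (1,4) (1,5) (1,0) (2,1) (3,1) (4,1) (5,1) (0,1) (2,2) (3,3) (4,4) (5,5) (2,0) (0,2) (0,0) [ray(1,-1) blocked at (2,0)]
B attacks (4,0): no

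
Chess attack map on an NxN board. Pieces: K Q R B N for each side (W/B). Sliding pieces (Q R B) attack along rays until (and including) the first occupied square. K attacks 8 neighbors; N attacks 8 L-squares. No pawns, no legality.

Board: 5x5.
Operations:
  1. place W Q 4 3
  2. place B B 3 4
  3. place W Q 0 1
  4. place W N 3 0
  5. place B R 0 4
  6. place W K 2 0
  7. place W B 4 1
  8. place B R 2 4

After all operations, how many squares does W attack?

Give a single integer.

Op 1: place WQ@(4,3)
Op 2: place BB@(3,4)
Op 3: place WQ@(0,1)
Op 4: place WN@(3,0)
Op 5: place BR@(0,4)
Op 6: place WK@(2,0)
Op 7: place WB@(4,1)
Op 8: place BR@(2,4)
Per-piece attacks for W:
  WQ@(0,1): attacks (0,2) (0,3) (0,4) (0,0) (1,1) (2,1) (3,1) (4,1) (1,2) (2,3) (3,4) (1,0) [ray(0,1) blocked at (0,4); ray(1,0) blocked at (4,1); ray(1,1) blocked at (3,4)]
  WK@(2,0): attacks (2,1) (3,0) (1,0) (3,1) (1,1)
  WN@(3,0): attacks (4,2) (2,2) (1,1)
  WB@(4,1): attacks (3,2) (2,3) (1,4) (3,0) [ray(-1,-1) blocked at (3,0)]
  WQ@(4,3): attacks (4,4) (4,2) (4,1) (3,3) (2,3) (1,3) (0,3) (3,4) (3,2) (2,1) (1,0) [ray(0,-1) blocked at (4,1); ray(-1,1) blocked at (3,4)]
Union (20 distinct): (0,0) (0,2) (0,3) (0,4) (1,0) (1,1) (1,2) (1,3) (1,4) (2,1) (2,2) (2,3) (3,0) (3,1) (3,2) (3,3) (3,4) (4,1) (4,2) (4,4)

Answer: 20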